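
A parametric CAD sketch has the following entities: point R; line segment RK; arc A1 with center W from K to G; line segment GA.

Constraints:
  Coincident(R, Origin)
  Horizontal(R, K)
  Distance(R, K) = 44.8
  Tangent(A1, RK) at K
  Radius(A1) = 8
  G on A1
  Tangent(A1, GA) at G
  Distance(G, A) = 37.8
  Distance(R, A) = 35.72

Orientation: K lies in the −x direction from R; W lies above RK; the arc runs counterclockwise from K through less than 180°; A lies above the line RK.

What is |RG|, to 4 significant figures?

38.68

R is at the origin; R and K share the same y with |RK| = 44.8 and K on the −x side, so K = (-44.80, 0.000). The tangent condition forces WK to be normal to RK, so W = K + (0, 8) = (-44.80, 8.000). Since WG ⟂ GA (tangency), |WA| = √(8.0² + 37.8²) = 38.64 regardless of where G sits on A1. So A lies on both circle(R, 35.72) and circle(W, 38.64); the above-RK intersection is A = (-14.90, 32.47). G is the foot of the tangent from A: G = (-38.56, 2.991).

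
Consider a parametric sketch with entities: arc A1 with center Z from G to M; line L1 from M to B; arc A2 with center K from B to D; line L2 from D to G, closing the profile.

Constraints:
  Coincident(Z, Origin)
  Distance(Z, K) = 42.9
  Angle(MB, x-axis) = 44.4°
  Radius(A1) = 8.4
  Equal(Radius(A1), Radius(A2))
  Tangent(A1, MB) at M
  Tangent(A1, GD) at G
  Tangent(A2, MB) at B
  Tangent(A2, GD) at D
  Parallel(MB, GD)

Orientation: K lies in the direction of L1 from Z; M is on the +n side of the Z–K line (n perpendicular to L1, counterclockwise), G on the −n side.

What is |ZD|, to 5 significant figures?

43.715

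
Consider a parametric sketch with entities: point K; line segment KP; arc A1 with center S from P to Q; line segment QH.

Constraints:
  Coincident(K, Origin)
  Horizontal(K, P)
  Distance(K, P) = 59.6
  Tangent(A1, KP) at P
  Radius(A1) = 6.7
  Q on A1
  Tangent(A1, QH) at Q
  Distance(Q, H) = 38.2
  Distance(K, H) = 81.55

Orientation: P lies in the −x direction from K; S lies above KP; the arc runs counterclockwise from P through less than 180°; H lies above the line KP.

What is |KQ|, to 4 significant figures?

54.24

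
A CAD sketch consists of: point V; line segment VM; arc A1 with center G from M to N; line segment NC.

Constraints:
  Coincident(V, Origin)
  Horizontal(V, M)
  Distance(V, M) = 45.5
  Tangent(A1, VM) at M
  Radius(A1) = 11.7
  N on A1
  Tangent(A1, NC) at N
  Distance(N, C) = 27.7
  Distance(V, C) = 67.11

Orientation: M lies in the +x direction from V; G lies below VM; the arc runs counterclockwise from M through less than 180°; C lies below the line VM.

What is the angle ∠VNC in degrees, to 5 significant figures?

155.53°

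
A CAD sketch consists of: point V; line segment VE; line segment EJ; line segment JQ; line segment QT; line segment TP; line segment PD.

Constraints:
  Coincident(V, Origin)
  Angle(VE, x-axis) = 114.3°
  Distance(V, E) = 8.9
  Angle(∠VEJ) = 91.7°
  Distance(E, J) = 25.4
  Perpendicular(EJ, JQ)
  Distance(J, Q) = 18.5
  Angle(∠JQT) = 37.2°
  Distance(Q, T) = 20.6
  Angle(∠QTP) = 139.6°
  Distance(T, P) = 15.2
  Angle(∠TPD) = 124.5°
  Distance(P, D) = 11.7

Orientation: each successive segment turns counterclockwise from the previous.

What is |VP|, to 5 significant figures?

26.092

∠JQT = 37.2° gives QT at 75.400° from the x-axis; with |QT| = 20.6, T = (-14.810, 1.2058). ∠QTP = 139.6° gives TP at 115.80° from the x-axis; with |TP| = 15.2, P = (-21.425, 14.891). Then |VP| = |P − V| = 26.092.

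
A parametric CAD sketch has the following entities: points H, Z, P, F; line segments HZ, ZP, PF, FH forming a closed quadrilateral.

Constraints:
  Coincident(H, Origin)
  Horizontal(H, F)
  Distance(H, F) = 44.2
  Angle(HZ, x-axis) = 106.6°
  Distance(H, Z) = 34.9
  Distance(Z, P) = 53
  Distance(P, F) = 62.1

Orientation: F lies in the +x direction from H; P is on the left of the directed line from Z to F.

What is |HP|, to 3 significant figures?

70.7

H is at the origin; H and F share the same y with |HF| = 44.2 and F in +x, so F = (44.2, 0). HZ runs at 106.6° with |HZ| = 34.9, so Z = (-9.97, 33.4). P is determined by |ZP| = 53.0 and |PF| = 62.1 together: it lies at the intersection of circle(Z, 53.0) and circle(F, 62.1). With |ZF| = 63.7, the foot of the radical line on ZF is 23.6 from Z and the perpendicular offset is √(53.0² − 23.6²) = 47.5. Taking the left-of-ZF solution: P = (35.0, 61.4).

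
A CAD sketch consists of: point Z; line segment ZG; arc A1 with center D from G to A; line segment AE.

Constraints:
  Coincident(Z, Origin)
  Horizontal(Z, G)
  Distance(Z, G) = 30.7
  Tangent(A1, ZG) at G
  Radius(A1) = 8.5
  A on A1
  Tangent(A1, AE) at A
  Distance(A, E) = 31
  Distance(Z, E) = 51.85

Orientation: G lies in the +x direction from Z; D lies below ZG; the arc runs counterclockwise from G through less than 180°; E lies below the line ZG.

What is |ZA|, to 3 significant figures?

25.2

Z is at the origin; ZG is horizontal with |ZG| = 30.7 and G on the +x side, so G = (30.7, 0.00). Since A1 is tangent to ZG there, DG ⟂ ZG, so D = G + (0, -8.5) = (30.7, -8.50). Since DA ⟂ AE (tangency), |DE| = √(8.5² + 31.0²) = 32.1 regardless of where A sits on A1. So E lies on both circle(Z, 51.85) and circle(D, 32.1); the below-ZG intersection is E = (32.2, -40.6). A is the foot of the tangent from E: A = (22.6, -11.1).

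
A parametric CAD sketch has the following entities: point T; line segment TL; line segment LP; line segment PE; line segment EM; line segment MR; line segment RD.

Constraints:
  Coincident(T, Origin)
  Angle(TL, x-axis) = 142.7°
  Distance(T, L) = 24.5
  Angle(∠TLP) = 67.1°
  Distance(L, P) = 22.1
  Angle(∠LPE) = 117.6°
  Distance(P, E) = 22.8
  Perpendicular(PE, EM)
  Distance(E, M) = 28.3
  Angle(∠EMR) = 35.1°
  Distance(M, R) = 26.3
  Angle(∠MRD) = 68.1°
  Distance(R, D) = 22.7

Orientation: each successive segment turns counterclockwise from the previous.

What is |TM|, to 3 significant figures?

10.9

T is at the origin; TL runs at 142.7° with length 24.5, so L = (-19.5, 14.8). ∠TLP = 67.1° gives LP at -104° from the x-axis; with |LP| = 22.1, P = (-25.0, -6.56). ∠LPE = 117.6° gives PE at -42.0° from the x-axis; with |PE| = 22.8, E = (-8.04, -21.8). The perpendicularity gives EM at right angles to PE, so EM runs at 48.0°; with |EM| = 28.3, M = (10.9, -0.784). Then |TM| = |M − T| = 10.9.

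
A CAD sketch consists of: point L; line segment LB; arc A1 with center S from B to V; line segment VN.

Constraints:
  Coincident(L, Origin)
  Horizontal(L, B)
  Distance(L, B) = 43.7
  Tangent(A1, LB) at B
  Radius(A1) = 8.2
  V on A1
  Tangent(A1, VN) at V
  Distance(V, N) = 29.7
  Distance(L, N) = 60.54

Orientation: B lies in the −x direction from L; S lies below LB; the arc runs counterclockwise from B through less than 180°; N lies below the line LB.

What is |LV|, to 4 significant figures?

52.66

Checks: |SV| = 8.200 ✓; ∠(SV, VN) = 90.00° ✓; |VN| = 29.70 ✓; |LN| = 60.54 ✓.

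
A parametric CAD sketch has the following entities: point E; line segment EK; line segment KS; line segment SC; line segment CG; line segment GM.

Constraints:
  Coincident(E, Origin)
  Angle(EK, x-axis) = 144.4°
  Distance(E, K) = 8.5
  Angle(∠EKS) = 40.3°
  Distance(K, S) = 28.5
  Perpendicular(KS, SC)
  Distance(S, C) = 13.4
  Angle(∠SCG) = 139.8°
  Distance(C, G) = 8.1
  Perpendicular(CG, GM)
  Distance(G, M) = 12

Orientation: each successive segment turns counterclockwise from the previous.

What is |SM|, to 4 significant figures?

18.64

E is at the origin; EK runs at 144.4° with length 8.5, so K = (-6.911, 4.948). ∠EKS = 40.3° gives KS at -75.90° from the x-axis; with |KS| = 28.5, S = (0.03167, -22.69). The perpendicularity gives SC at right angles to KS, so SC runs at 14.10°; with |SC| = 13.4, C = (13.03, -19.43). ∠SCG = 139.8° gives CG at 54.30° from the x-axis; with |CG| = 8.1, G = (17.75, -12.85). CG is perpendicular to GM, so GM runs at 144.3°; with |GM| = 12.0, M = (8.010, -5.848). Then |SM| = |M − S| = 18.64.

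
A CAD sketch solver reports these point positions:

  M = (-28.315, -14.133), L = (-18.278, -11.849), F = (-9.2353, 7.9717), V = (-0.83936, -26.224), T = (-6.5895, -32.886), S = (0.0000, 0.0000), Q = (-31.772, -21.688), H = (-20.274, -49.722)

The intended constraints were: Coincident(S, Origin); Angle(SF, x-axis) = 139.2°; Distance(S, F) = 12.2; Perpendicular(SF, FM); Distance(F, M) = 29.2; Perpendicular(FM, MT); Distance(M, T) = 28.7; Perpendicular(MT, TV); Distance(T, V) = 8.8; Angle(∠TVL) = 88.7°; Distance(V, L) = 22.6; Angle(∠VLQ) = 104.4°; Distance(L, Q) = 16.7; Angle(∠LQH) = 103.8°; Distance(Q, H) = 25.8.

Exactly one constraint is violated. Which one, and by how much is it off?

Distance(Q, H) = 25.8 — off by 4.50.

S = (0.00, 0.00) ✓; SF at 139.2° ✓; |SF| = 12.20 ✓; ∠(SF, FM) = 90.00° ✓; |FM| = 29.20 ✓; ∠(FM, MT) = 90.00° ✓; |MT| = 28.70 ✓; ∠(MT, TV) = 90.00° ✓; |TV| = 8.800 ✓; ∠TVL = 88.70° ✓; |VL| = 22.60 ✓; ∠VLQ = 104.4° ✓; |LQ| = 16.70 ✓; ∠LQH = 103.8° ✓; |QH| = 30.30 ✗.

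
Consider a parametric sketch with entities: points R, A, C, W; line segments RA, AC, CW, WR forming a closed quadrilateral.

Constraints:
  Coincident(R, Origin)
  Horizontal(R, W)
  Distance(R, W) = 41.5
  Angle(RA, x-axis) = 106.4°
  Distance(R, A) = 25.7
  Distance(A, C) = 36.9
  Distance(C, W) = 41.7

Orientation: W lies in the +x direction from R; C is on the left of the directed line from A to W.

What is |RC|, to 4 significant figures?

47.29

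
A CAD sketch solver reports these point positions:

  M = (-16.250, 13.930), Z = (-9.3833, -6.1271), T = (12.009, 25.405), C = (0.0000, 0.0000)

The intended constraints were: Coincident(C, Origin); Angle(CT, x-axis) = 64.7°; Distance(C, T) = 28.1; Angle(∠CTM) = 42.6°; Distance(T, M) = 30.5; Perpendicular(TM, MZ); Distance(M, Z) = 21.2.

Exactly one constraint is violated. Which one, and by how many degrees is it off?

Perpendicular(TM, MZ) — off by 3.20°.

C = (0.00, 0.00) ✓; CT at 64.70° ✓; |CT| = 28.10 ✓; ∠CTM = 42.60° ✓; |TM| = 30.50 ✓; ∠(TM, MZ) = 86.80° ✗; |MZ| = 21.20 ✓.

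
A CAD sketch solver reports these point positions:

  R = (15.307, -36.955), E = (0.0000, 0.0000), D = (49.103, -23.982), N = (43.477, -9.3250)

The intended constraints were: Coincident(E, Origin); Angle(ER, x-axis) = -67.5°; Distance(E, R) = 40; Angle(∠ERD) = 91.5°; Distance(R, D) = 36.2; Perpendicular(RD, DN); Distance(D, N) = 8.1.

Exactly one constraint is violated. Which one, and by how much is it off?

Distance(D, N) = 8.1 — off by 7.60.

E = (0.00, 0.00) ✓; ER at -67.50° ✓; |ER| = 40.00 ✓; ∠ERD = 91.50° ✓; |RD| = 36.20 ✓; ∠(RD, DN) = 90.00° ✓; |DN| = 15.70 ✗.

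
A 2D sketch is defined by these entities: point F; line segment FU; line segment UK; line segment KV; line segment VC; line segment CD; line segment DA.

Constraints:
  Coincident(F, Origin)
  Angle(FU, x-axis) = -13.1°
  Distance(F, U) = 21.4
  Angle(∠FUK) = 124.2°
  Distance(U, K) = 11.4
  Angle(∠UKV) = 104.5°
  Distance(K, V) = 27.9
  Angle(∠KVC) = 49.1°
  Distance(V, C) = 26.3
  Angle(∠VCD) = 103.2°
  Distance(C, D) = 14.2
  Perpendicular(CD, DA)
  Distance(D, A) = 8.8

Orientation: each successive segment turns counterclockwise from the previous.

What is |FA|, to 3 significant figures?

23.5

F is at the origin; FU runs at -13.1° with length 21.4, so U = (20.8, -4.85). ∠FUK = 124.2° gives UK at 42.7° from the x-axis; with |UK| = 11.4, K = (29.2, 2.88). ∠UKV = 104.5° gives KV at 118° from the x-axis; with |KV| = 27.9, V = (16.0, 27.5). ∠KVC = 49.1° gives VC at -111° from the x-axis; with |VC| = 26.3, C = (6.65, 2.90). ∠VCD = 103.2° gives CD at -34.1° from the x-axis; with |CD| = 14.2, D = (18.4, -5.06). The perpendicularity gives DA at right angles to CD, so DA runs at 55.9°; with |DA| = 8.8, A = (23.3, 2.23). Then |FA| = |A − F| = 23.5.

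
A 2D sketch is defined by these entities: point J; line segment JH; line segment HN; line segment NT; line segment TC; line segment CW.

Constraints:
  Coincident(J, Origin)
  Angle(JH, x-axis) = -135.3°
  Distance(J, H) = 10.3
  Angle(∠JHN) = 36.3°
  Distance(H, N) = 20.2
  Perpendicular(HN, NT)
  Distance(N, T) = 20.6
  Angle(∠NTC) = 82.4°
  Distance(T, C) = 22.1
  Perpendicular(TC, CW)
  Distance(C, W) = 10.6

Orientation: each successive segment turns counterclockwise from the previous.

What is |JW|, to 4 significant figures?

8.672

J is at the origin; JH runs at -135.3° with length 10.3, so H = (-7.321, -7.245). ∠JHN = 36.3° gives HN at 8.400° from the x-axis; with |HN| = 20.2, N = (12.66, -4.294). HN is perpendicular to NT, so NT runs at 98.40°; with |NT| = 20.6, T = (9.653, 16.08). ∠NTC = 82.4° gives TC at -164.0° from the x-axis; with |TC| = 22.1, C = (-11.59, 9.993). The perpendicularity gives CW at right angles to TC, so CW runs at -74.00°; with |CW| = 10.6, W = (-8.669, -0.1960). Then |JW| = |W − J| = 8.672.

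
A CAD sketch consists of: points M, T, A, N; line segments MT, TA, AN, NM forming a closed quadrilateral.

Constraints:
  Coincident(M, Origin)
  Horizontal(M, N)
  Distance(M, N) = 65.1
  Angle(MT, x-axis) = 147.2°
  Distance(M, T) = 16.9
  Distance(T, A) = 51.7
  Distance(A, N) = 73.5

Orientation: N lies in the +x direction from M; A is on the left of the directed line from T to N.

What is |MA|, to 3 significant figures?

54.4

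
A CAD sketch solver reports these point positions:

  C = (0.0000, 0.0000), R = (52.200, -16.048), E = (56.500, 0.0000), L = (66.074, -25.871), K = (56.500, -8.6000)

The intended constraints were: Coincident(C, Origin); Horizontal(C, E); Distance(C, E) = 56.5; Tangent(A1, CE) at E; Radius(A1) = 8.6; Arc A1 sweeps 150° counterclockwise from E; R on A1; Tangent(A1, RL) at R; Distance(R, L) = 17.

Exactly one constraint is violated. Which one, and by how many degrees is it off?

Tangent(A1, RL) at R — off by 5.30°.

C = (0.00, 0.00) ✓; C.y = 0.00, E.y = 0.00 ✓; |CE| = 56.50 ✓; ∠(KE, EC) = 90.00° ✓; |KE| = 8.600 ✓; bearing(K→R) − bearing(K→E) = 150.0° ✓; |KR| = 8.600 ✓; ∠(KR, RL) = 95.30° ✗; |RL| = 17.00 ✓.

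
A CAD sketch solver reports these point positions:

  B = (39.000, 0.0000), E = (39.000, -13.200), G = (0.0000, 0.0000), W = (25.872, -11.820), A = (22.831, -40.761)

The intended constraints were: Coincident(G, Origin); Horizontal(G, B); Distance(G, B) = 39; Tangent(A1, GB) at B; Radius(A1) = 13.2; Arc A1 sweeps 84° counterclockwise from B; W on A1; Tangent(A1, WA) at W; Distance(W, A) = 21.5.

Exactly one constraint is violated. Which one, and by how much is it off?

Distance(W, A) = 21.5 — off by 7.60.

G = (0.00, 0.00) ✓; G.y = 0.00, B.y = 0.00 ✓; |GB| = 39.00 ✓; ∠(EB, BG) = 90.00° ✓; |EB| = 13.20 ✓; bearing(E→W) − bearing(E→B) = 84.00° ✓; |EW| = 13.20 ✓; ∠(EW, WA) = 90.00° ✓; |WA| = 29.10 ✗.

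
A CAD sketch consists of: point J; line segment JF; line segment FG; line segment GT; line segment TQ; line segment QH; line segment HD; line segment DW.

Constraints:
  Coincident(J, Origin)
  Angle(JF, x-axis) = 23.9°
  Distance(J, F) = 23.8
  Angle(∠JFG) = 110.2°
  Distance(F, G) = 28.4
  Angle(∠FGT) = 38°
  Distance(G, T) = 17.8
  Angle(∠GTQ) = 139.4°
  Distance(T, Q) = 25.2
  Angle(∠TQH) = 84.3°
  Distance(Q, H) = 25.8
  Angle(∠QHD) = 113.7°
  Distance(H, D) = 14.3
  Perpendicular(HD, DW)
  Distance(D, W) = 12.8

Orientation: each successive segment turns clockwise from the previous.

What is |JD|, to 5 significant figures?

44.431

J is at the origin; JF runs at 23.9° with length 23.8, so F = (21.759, 9.6424). ∠JFG = 110.2° gives FG at -45.900° from the x-axis; with |FG| = 28.4, G = (41.523, -10.752). ∠FGT = 38.0° gives GT at 172.10° from the x-axis; with |GT| = 17.8, T = (23.892, -8.3059). ∠GTQ = 139.4° gives TQ at 131.50° from the x-axis; with |TQ| = 25.2, Q = (7.1941, 10.568). ∠TQH = 84.3° gives QH at 35.800° from the x-axis; with |QH| = 25.8, H = (28.120, 25.660). ∠QHD = 113.7° gives HD at -30.500° from the x-axis; with |HD| = 14.3, D = (40.441, 18.402). Then |JD| = |D − J| = 44.431.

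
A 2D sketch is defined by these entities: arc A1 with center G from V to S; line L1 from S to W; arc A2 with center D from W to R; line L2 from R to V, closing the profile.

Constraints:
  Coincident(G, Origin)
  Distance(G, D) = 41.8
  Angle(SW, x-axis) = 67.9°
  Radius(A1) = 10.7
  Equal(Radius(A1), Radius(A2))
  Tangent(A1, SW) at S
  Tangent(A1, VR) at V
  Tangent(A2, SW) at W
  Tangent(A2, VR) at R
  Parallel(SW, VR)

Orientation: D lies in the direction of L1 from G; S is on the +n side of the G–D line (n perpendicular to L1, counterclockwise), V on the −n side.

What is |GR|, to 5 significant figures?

43.148

The slot axis is L1's direction at 67.9°, so u = (cos 67.9°, sin 67.9°) = (0.37622, 0.92653) and n = (−sin 67.9°, cos 67.9°) = (-0.92653, 0.37622). G is at the origin and D lies 41.8 along u from G, so D = 41.8·u = (15.726, 38.729). Tangency of A1 to both parallel lines with radius 10.7 puts S and V at G ± 10.7·n: S = (-9.9139, 4.0256), V = (9.9139, -4.0256). Equal radii place W and R the same way about D: W = D + 10.7·n = (5.8123, 42.754), R = D − 10.7·n = (25.640, 34.703). Then |GR| = |R − G| = 43.148.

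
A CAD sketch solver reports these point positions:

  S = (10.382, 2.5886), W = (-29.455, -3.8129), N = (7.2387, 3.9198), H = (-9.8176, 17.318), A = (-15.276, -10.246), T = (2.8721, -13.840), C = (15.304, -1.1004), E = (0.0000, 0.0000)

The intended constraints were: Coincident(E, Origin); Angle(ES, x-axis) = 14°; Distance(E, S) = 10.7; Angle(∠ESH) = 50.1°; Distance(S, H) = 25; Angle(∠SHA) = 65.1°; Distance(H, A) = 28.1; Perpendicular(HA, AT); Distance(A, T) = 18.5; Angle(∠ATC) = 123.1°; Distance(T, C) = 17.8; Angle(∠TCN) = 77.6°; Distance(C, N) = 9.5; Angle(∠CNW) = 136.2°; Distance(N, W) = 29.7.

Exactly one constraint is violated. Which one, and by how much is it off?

Distance(N, W) = 29.7 — off by 7.80.

E = (0.00, 0.00) ✓; ES at 14.00° ✓; |ES| = 10.70 ✓; ∠ESH = 50.10° ✓; |SH| = 25.00 ✓; ∠SHA = 65.10° ✓; |HA| = 28.10 ✓; ∠(HA, AT) = 90.00° ✓; |AT| = 18.50 ✓; ∠ATC = 123.1° ✓; |TC| = 17.80 ✓; ∠TCN = 77.60° ✓; |CN| = 9.500 ✓; ∠CNW = 136.2° ✓; |NW| = 37.50 ✗.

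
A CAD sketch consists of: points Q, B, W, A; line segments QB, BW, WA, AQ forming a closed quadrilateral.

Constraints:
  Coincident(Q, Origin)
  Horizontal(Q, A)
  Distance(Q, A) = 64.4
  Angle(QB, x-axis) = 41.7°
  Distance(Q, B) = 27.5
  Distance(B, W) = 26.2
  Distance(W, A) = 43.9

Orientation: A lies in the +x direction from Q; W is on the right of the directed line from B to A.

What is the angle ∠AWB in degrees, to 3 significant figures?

81.1°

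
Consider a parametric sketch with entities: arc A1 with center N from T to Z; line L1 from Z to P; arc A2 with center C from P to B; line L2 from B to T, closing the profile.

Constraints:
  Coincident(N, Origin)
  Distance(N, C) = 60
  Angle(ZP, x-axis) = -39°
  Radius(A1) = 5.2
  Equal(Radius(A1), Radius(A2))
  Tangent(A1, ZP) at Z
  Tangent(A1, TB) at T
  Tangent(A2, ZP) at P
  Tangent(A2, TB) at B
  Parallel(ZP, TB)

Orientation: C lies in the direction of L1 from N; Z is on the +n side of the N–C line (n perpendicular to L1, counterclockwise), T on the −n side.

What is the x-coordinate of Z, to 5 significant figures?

3.2725

The slot axis is L1's direction at -39.0°, so u = (cos -39.0°, sin -39.0°) = (0.77715, -0.62932) and n = (−sin -39.0°, cos -39.0°) = (0.62932, 0.77715). N is at the origin and C lies 60.0 along u from N, so C = 60.0·u = (46.629, -37.759). Tangency of A1 to both parallel lines with radius 5.2 puts Z and T at N ± 5.2·n: Z = (3.2725, 4.0412), T = (-3.2725, -4.0412). So Z.x = 3.2725.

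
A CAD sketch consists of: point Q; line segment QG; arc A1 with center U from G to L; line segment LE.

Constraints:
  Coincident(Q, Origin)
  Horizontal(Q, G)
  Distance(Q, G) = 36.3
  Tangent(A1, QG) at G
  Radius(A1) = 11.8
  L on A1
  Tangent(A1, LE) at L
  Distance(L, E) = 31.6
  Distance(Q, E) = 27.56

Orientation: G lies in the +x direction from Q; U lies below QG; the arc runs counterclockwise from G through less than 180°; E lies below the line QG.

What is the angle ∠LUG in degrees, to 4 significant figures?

47.02°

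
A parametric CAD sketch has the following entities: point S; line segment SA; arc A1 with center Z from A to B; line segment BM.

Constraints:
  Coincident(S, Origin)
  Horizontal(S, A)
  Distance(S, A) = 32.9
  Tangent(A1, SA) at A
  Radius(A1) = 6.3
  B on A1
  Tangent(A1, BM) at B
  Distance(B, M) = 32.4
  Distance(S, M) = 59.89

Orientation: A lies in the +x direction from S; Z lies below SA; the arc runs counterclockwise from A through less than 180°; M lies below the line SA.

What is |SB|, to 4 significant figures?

29.79

Checks: |ZB| = 6.300 ✓; ∠(ZB, BM) = 90.00° ✓; |BM| = 32.40 ✓; |SM| = 59.89 ✓.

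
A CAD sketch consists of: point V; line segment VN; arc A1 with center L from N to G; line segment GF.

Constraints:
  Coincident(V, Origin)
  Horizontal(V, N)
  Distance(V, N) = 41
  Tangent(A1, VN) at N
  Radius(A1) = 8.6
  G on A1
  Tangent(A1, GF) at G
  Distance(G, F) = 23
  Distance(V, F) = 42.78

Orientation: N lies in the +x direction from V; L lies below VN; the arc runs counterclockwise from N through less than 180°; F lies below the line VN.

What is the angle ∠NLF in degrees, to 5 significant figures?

153.29°

Checks: |LG| = 8.600 ✓; ∠(LG, GF) = 90.00° ✓; |GF| = 23.00 ✓; |VF| = 42.78 ✓.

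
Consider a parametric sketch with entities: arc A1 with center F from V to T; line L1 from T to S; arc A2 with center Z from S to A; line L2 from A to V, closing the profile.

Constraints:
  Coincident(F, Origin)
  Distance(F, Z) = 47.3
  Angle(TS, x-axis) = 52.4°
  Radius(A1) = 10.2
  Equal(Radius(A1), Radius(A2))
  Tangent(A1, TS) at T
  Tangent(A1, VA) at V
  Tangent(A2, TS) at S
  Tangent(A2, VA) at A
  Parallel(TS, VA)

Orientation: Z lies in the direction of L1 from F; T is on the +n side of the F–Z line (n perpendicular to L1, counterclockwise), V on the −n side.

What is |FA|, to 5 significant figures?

48.387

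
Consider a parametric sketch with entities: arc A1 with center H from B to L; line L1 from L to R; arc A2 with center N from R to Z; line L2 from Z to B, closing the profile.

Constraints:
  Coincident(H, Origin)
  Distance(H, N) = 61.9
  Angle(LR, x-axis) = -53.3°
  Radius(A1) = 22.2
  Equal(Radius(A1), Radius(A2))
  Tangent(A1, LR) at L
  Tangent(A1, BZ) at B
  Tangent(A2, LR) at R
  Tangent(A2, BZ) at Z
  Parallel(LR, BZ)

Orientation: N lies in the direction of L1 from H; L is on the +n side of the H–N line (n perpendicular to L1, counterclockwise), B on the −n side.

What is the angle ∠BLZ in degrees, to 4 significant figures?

54.35°

The slot axis is L1's direction at -53.3°, so u = (cos -53.3°, sin -53.3°) = (0.5976, -0.8018) and n = (−sin -53.3°, cos -53.3°) = (0.8018, 0.5976). H is at the origin and N lies 61.9 along u from H, so N = 61.9·u = (36.99, -49.63). Tangency of A1 to both parallel lines with radius 22.2 puts L and B at H ± 22.2·n: L = (17.80, 13.27), B = (-17.80, -13.27). Equal radii place R and Z the same way about N: R = N + 22.2·n = (54.79, -36.36), Z = N − 22.2·n = (19.19, -62.90). Then cos ∠BLZ = LB·LZ / (|LB||LZ|), giving 54.35°.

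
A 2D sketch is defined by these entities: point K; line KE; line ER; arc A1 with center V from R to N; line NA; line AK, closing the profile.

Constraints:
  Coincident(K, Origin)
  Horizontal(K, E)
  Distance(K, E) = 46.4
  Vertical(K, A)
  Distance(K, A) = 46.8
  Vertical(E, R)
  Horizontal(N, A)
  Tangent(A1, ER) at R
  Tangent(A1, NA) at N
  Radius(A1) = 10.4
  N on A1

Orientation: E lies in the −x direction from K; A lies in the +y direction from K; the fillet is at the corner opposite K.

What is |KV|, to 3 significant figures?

51.2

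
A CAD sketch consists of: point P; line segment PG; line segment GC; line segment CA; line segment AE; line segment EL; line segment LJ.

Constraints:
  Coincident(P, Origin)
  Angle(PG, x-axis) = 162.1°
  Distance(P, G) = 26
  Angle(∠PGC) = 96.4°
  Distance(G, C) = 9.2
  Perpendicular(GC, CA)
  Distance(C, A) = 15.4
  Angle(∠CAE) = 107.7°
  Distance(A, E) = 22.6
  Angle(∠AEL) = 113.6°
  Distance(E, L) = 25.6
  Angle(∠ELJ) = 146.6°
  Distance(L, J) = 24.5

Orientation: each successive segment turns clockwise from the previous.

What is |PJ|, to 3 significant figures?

55.7

P is at the origin; PG runs at 162.1° with length 26.0, so G = (-24.7, 7.99). ∠PGC = 96.4° gives GC at 78.5° from the x-axis; with |GC| = 9.2, C = (-22.9, 17.0). GC ⟂ CA, so CA runs at -11.5°; with |CA| = 15.4, A = (-7.82, 13.9). ∠CAE = 107.7° gives AE at -83.8° from the x-axis; with |AE| = 22.6, E = (-5.38, -8.53). ∠AEL = 113.6° gives EL at -150° from the x-axis; with |EL| = 25.6, L = (-27.6, -21.3). ∠ELJ = 146.6° gives LJ at 176° from the x-axis; with |LJ| = 24.5, J = (-52.0, -19.7). Then |PJ| = |J − P| = 55.7.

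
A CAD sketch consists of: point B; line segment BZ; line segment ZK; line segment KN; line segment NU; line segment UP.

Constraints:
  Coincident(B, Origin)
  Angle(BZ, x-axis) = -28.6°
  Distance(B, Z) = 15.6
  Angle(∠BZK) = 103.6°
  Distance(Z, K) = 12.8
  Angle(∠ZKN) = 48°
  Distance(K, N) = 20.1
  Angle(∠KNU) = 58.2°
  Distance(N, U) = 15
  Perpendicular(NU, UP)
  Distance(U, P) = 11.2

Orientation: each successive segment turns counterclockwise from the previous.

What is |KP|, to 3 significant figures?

7.35

∠KNU = 58.2° gives NU at -58.4° from the x-axis; with |NU| = 15.0, U = (10.1, -10.7). NU is perpendicular to UP, so UP runs at 31.6°; with |UP| = 11.2, P = (19.6, -4.82). Then |KP| = |P − K| = 7.35.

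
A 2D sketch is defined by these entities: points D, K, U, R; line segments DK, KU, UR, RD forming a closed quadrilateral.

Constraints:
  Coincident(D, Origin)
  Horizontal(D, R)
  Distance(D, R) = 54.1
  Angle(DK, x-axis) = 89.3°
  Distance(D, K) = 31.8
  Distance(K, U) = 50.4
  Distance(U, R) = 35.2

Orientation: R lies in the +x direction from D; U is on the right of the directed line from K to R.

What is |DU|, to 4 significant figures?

25.78

D is at the origin; D and R share the same y with |DR| = 54.1 and R in +x, so R = (54.1, 0). DK runs at 89.3° with |DK| = 31.8, so K = (0.3885, 31.80). U is determined by |KU| = 50.4 and |UR| = 35.2 together: it lies at the intersection of circle(K, 50.4) and circle(R, 35.2). With |KR| = 62.42, the foot of the radical line on KR is 41.63 from K and the perpendicular offset is √(50.4² − 41.63²) = 28.41. Taking the right-of-KR solution: U = (21.74, -13.86).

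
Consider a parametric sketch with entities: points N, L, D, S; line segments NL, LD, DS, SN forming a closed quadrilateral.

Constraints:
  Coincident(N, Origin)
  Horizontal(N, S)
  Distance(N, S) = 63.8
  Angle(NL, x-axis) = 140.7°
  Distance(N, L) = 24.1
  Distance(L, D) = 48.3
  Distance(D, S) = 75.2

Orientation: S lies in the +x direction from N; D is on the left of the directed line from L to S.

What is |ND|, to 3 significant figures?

54.6

N is at the origin; NS is horizontal with |NS| = 63.8 and S in +x, so S = (63.8, 0). NL runs at 140.7° with |NL| = 24.1, so L = (-18.6, 15.3). D is determined by |LD| = 48.3 and |DS| = 75.2 together: it lies at the intersection of circle(L, 48.3) and circle(S, 75.2). With |LS| = 83.9, the foot of the radical line on LS is 22.1 from L and the perpendicular offset is √(48.3² − 22.1²) = 42.9. Taking the left-of-LS solution: D = (10.9, 53.5).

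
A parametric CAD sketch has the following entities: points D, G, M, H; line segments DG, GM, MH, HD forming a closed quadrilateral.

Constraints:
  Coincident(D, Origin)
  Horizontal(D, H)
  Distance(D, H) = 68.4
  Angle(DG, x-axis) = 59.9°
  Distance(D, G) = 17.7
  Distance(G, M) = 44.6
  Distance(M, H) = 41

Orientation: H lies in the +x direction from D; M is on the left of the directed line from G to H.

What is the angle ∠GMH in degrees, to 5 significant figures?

91.682°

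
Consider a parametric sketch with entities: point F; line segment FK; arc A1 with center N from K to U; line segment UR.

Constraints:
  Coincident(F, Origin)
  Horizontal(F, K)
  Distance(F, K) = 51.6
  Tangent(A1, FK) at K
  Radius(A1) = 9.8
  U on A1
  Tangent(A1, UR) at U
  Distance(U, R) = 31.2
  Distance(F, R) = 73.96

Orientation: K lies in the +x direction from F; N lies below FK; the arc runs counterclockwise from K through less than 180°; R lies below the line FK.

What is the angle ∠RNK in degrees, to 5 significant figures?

162.20°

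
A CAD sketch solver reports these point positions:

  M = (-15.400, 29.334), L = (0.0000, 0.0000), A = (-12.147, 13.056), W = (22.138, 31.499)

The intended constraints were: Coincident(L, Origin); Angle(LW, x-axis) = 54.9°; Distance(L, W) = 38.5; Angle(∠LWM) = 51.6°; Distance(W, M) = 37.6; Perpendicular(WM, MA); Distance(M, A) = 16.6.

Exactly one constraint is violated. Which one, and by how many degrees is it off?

Perpendicular(WM, MA) — off by 8.00°.

L = (0.00, 0.00) ✓; LW at 54.90° ✓; |LW| = 38.50 ✓; ∠LWM = 51.60° ✓; |WM| = 37.60 ✓; ∠(WM, MA) = 98.00° ✗; |MA| = 16.60 ✓.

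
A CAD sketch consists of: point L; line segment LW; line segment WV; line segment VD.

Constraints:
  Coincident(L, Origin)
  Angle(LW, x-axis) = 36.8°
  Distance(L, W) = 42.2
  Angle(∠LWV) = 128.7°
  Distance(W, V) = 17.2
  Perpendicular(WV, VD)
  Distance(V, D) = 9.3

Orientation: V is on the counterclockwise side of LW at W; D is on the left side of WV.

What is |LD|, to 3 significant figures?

49.6

L is at the origin; LW runs at 36.8° with length 42.2, so W = 42.2·(cos 36.8°, sin 36.8°) = (33.8, 25.3). ∠LWV = 128.7°, so WV runs at 36.8° + (180° − 128.7°) = 88.1° from the x-axis; with |WV| = 17.2, V = W + 17.2·(cos 88.1°, sin 88.1°) = (34.4, 42.5). The perpendicularity gives VD at right angles to WV; with |VD| = 9.3 on the left of WV, D = V + 9.3·(-0.999, 0.0332) = (25.1, 42.8). Then |LD| = |D − L| = 49.6.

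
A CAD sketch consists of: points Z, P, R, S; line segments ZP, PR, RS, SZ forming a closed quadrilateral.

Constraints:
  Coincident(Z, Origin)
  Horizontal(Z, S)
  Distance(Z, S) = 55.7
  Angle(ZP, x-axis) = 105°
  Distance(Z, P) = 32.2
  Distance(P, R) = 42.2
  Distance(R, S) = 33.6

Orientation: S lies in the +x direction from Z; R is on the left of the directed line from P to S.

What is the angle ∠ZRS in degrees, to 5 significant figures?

94.506°

Z is at the origin; ZS is horizontal with |ZS| = 55.7 and S in +x, so S = (55.7, 0). ZP runs at 105.0° with |ZP| = 32.2, so P = (-8.3340, 31.103). R is determined by |PR| = 42.2 and |RS| = 33.6 together: it lies at the intersection of circle(P, 42.2) and circle(S, 33.6). With |PS| = 71.188, the foot of the radical line on PS is 40.173 from P and the perpendicular offset is √(42.2² − 40.173²) = 12.923. Taking the left-of-PS solution: R = (33.448, 25.175).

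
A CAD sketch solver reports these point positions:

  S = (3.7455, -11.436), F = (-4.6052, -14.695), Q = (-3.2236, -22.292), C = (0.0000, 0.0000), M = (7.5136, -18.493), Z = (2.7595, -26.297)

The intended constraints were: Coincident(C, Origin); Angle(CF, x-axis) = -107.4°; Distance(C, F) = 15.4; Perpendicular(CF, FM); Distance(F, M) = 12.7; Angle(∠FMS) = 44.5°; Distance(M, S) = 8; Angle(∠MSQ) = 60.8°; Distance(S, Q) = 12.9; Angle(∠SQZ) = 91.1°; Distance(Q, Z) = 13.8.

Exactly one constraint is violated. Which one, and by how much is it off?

Distance(Q, Z) = 13.8 — off by 6.60.

C = (0.00, 0.00) ✓; CF at -107.4° ✓; |CF| = 15.40 ✓; ∠(CF, FM) = 90.00° ✓; |FM| = 12.70 ✓; ∠FMS = 44.50° ✓; |MS| = 8.000 ✓; ∠MSQ = 60.80° ✓; |SQ| = 12.90 ✓; ∠SQZ = 91.10° ✓; |QZ| = 7.200 ✗.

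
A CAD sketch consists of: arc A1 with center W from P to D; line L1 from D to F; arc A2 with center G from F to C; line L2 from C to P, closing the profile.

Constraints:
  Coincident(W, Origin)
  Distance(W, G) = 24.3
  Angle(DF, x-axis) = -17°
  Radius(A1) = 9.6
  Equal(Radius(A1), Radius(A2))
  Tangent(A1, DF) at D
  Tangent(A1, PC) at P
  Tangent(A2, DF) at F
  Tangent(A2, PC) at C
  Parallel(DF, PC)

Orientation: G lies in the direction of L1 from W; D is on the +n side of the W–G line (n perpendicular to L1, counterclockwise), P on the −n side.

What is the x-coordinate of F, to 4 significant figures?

26.04

Tangency of A1 to both parallel lines with radius 9.6 puts D and P at W ± 9.6·n: D = (2.807, 9.181), P = (-2.807, -9.181). Equal radii place F and C the same way about G: F = G + 9.6·n = (26.04, 2.076), C = G − 9.6·n = (20.43, -16.29). So F.x = 26.04.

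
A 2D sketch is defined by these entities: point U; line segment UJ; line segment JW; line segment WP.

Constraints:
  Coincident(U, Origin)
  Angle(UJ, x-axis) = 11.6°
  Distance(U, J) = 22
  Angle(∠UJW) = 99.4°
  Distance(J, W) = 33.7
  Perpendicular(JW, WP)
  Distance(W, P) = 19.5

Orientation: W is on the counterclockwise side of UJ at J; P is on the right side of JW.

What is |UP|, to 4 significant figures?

55.58

∠UJW = 99.4°, so JW runs at 11.6° + (180° − 99.4°) = 92.20° from the x-axis; with |JW| = 33.7, W = J + 33.7·(cos 92.20°, sin 92.20°) = (20.26, 38.10). JW is perpendicular to WP; with |WP| = 19.5 on the right of JW, P = W + 19.5·(0.9993, 0.03839) = (39.74, 38.85). Then |UP| = |P − U| = 55.58.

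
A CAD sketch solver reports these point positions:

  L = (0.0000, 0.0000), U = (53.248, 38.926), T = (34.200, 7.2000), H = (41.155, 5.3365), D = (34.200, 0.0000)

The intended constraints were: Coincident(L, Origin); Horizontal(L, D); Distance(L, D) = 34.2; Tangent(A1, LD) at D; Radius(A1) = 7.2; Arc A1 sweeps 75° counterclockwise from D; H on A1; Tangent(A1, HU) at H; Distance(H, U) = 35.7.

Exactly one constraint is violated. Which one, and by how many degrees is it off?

Tangent(A1, HU) at H — off by 4.80°.

L = (0.00, 0.00) ✓; L.y = 0.00, D.y = 0.00 ✓; |LD| = 34.20 ✓; ∠(TD, DL) = 90.00° ✓; |TD| = 7.200 ✓; bearing(T→H) − bearing(T→D) = 75.00° ✓; |TH| = 7.200 ✓; ∠(TH, HU) = 94.80° ✗; |HU| = 35.70 ✓.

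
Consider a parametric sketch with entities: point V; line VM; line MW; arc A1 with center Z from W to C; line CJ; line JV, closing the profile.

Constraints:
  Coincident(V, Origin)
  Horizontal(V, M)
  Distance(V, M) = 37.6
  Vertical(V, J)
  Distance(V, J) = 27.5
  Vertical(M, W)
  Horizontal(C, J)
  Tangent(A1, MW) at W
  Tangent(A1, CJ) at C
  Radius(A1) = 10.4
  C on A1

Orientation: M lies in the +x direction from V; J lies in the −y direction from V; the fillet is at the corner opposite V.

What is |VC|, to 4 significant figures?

38.68

The virtual corner opposite V is at (37.60, -27.50). Tangency of A1 to MW means the radius ZW is perpendicular to MW and tangency of A1 to CJ means the radius ZC is perpendicular to CJ, with radius 10.4, so the center Z sits 10.4 in from both sides at Z = (27.20, -17.10). That places the tangent points at W = (37.60, -17.10) on MW and C = (27.20, -27.50) on CJ. Then |VC| = |C − V| = 38.68.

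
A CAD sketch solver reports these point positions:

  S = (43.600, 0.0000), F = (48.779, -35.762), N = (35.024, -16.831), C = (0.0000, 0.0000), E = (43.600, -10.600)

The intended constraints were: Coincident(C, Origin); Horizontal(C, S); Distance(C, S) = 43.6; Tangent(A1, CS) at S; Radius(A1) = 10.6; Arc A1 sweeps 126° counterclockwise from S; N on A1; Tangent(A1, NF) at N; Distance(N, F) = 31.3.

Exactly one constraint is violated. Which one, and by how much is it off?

Distance(N, F) = 31.3 — off by 7.90.

C = (0.00, 0.00) ✓; C.y = 0.00, S.y = 0.00 ✓; |CS| = 43.60 ✓; ∠(ES, SC) = 90.00° ✓; |ES| = 10.60 ✓; bearing(E→N) − bearing(E→S) = 126.0° ✓; |EN| = 10.60 ✓; ∠(EN, NF) = 90.00° ✓; |NF| = 23.40 ✗.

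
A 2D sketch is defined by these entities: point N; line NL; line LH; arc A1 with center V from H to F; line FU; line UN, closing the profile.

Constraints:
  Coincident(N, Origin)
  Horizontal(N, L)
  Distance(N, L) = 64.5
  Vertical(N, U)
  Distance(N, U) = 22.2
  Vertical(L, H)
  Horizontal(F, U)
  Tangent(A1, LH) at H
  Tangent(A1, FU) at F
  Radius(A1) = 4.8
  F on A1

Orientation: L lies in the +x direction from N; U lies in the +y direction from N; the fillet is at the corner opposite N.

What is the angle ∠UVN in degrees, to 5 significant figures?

20.846°

NU is vertical with |NU| = 22.2 and U on the +y side, so U = (0.0000, 22.200). The virtual corner opposite N is at (64.500, 22.200). A1 meets LH tangentially, so VH is at right angles to LH and the tangent condition forces VF to be normal to FU, with radius 4.8, so the center V sits 4.8 in from both sides at V = (59.700, 17.400). Then cos ∠UVN = VU·VN / (|VU||VN|), giving 20.846°.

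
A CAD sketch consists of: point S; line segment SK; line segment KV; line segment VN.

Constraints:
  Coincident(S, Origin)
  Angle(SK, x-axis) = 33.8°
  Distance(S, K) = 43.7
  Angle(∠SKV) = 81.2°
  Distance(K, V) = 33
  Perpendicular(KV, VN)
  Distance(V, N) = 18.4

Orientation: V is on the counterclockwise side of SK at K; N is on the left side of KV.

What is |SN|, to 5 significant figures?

36.149

S is at the origin; SK runs at 33.8° with length 43.7, so K = 43.7·(cos 33.8°, sin 33.8°) = (36.314, 24.310). ∠SKV = 81.2°, so KV runs at 33.8° + (180° − 81.2°) = 132.60° from the x-axis; with |KV| = 33.0, V = K + 33.0·(cos 132.60°, sin 132.60°) = (13.977, 48.601). KV ⟂ VN; with |VN| = 18.4 on the left of KV, N = V + 18.4·(-0.73610, -0.67688) = (0.43293, 36.147). Then |SN| = |N − S| = 36.149.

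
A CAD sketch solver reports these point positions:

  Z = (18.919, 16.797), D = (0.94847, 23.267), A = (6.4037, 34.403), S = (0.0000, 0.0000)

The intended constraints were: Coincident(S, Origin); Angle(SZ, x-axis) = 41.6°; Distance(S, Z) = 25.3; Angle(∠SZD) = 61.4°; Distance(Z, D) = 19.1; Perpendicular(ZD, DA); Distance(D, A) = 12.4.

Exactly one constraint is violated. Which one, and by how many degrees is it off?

Perpendicular(ZD, DA) — off by 6.30°.

S = (0.00, 0.00) ✓; SZ at 41.60° ✓; |SZ| = 25.30 ✓; ∠SZD = 61.40° ✓; |ZD| = 19.10 ✓; ∠(ZD, DA) = 96.30° ✗; |DA| = 12.40 ✓.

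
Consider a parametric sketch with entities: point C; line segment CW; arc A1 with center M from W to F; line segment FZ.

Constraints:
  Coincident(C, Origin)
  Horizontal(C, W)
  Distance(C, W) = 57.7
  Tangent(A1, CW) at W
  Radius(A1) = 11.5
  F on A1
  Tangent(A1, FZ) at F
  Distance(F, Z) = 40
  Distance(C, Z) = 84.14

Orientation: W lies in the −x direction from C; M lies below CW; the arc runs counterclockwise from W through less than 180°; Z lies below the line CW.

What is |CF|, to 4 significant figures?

70.27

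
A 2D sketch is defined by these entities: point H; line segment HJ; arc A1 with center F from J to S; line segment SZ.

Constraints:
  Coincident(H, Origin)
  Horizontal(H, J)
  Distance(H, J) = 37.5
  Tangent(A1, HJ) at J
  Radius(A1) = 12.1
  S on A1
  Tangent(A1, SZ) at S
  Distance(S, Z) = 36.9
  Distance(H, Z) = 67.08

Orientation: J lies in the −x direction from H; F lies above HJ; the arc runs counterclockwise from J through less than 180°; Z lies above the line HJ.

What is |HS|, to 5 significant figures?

32.235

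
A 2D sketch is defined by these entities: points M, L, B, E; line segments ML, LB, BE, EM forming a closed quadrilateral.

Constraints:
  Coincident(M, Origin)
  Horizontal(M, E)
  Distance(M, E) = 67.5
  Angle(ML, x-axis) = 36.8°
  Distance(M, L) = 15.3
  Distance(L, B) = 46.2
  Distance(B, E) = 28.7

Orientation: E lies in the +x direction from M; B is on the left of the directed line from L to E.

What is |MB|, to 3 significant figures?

61.1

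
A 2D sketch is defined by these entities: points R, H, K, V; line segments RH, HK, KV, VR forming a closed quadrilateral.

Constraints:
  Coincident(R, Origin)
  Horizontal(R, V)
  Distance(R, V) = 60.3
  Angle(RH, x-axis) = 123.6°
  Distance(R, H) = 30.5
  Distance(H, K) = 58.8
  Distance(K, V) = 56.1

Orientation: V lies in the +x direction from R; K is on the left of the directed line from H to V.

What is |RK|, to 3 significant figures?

62.3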